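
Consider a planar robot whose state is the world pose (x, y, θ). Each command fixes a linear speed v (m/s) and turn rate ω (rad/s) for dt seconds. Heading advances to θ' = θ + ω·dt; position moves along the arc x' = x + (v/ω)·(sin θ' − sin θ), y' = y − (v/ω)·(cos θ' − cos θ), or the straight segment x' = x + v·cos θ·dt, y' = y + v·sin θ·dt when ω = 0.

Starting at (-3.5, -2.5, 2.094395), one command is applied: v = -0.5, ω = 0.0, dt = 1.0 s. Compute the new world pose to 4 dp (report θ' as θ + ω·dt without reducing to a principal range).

(-3.2500, -2.9330, 2.0944)

θ' = 2.0944 + 0.0·1.0 = 2.0944
ω = 0 → straight: x' = -3.5 + -0.5·cos(2.0944)·1.0 = -3.2500
y' = -2.5 + -0.5·sin(2.0944)·1.0 = -2.9330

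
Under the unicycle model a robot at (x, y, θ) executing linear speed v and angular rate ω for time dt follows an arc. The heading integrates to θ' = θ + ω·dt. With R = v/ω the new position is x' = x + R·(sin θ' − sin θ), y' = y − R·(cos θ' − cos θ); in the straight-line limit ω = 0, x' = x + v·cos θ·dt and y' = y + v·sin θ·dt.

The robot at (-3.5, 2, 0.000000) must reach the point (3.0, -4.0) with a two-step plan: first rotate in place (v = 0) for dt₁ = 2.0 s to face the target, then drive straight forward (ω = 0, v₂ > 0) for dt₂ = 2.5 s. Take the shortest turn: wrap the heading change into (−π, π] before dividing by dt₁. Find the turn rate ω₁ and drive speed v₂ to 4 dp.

ω₁ = -0.3727, v₂ = 3.5384

heading to target = atan2(-4−2, 3−-3.5) = -0.7454
Δθ = wrap(-0.7454 − 0.0000) = -0.7454; ω₁ = Δθ/dt₁ = -0.3727
distance = √((3−-3.5)² + (-4−2)²) = 8.8459; v₂ = distance/dt₂ = 3.5384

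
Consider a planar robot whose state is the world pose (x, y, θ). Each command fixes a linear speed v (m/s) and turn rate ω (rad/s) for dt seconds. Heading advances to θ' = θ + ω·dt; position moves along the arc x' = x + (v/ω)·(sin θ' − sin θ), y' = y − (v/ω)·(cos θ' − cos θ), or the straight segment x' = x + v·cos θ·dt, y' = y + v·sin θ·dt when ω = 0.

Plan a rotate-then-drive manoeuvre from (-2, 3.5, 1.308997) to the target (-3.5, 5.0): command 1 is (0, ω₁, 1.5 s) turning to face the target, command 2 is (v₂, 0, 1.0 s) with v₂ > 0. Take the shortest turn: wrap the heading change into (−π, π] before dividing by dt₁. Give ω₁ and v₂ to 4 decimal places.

ω₁ = 0.6981, v₂ = 2.1213

heading to target = atan2(5−3.5, -3.5−-2) = 2.3562
Δθ = wrap(2.3562 − 1.3090) = 1.0472; ω₁ = Δθ/dt₁ = 0.6981
distance = √((-3.5−-2)² + (5−3.5)²) = 2.1213; v₂ = distance/dt₂ = 2.1213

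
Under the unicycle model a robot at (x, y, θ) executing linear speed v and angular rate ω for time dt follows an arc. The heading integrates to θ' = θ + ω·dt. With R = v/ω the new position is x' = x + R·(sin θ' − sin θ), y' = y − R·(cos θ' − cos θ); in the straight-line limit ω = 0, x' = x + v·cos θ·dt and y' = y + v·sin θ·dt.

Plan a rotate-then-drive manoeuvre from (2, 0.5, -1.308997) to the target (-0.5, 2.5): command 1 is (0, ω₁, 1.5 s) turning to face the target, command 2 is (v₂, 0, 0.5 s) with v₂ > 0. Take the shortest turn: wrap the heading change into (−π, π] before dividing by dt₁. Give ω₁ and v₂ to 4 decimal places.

heading to target = atan2(2.5−0.5, -0.5−2) = 2.4669
Δθ = wrap(2.4669 − -1.3090) = -2.5073; ω₁ = Δθ/dt₁ = -1.6716
distance = √((-0.5−2)² + (2.5−0.5)²) = 3.2016; v₂ = distance/dt₂ = 6.4031

ω₁ = -1.6716, v₂ = 6.4031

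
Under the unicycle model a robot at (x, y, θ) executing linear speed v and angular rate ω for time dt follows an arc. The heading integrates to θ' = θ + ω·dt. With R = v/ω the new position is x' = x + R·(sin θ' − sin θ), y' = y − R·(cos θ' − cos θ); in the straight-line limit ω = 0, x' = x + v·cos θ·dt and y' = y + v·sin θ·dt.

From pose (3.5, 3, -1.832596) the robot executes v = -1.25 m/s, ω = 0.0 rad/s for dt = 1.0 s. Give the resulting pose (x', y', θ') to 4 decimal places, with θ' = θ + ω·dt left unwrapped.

θ' = -1.8326 + 0.0·1.0 = -1.8326
ω = 0 → straight: x' = 3.5 + -1.25·cos(-1.8326)·1.0 = 3.8235
y' = 3 + -1.25·sin(-1.8326)·1.0 = 4.2074

(3.8235, 4.2074, -1.8326)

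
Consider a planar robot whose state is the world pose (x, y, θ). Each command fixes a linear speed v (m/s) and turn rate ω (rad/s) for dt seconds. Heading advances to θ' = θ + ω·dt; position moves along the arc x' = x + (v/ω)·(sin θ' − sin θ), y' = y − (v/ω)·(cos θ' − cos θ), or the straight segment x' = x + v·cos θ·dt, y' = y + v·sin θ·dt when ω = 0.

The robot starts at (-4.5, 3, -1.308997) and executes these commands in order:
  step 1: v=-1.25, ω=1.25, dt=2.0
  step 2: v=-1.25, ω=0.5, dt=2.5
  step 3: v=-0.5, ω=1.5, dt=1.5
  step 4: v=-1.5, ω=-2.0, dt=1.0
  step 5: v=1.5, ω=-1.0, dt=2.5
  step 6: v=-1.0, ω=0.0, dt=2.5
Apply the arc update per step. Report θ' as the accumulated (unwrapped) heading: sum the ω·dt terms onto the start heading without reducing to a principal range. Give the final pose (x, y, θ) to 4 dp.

step 1: θ'=1.1910 (R=-1.0000) → pose (-6.3947, 3.1119, 1.1910)
step 2: θ'=2.4410 (R=-2.5000) → pose (-5.6845, 0.2739, 2.4410)
step 3: θ'=4.6910 (R=-0.3333) → pose (-5.1363, 0.5216, 4.6910)
step 4: θ'=2.6910 (R=0.7500) → pose (-4.0599, 1.1807, 2.6910)
step 5: θ'=0.1910 (R=-1.5000) → pose (-3.6914, 4.0037, 0.1910)
step 6: θ'=0.1910 (straight) → pose (-6.1459, 3.5291, 0.1910)

(-6.1459, 3.5291, 0.1910)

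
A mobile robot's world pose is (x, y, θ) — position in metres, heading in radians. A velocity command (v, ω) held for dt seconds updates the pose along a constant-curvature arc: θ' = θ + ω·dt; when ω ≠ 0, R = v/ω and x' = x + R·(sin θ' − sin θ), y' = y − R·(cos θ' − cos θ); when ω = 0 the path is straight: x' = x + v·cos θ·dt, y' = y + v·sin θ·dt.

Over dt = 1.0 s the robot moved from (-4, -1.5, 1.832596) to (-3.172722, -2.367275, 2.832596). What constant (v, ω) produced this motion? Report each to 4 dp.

v = -1.2500, ω = 1.0000

Δθ = 2.832596 − 1.832596 = 1.000000
ω = Δθ/dt = 1.000000/1.0 = 1.0000
R = −Δy/(cos θ' − cos θ) = -1.2500
v = R·ω = -1.2500·1.0000 = -1.2500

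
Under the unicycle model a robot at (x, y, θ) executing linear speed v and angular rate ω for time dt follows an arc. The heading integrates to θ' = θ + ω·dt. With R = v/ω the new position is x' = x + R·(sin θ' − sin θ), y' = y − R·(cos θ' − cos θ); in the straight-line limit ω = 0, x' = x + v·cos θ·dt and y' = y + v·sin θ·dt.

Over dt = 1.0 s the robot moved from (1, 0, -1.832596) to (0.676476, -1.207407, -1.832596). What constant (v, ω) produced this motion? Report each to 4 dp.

v = 1.2500, ω = 0.0000

Δθ = -1.832596 − -1.832596 = 0.000000
ω = Δθ/dt = 0.000000/1.0 = 0.0000
ω = 0 → v = (Δx·cos θ + Δy·sin θ)/dt = 1.2500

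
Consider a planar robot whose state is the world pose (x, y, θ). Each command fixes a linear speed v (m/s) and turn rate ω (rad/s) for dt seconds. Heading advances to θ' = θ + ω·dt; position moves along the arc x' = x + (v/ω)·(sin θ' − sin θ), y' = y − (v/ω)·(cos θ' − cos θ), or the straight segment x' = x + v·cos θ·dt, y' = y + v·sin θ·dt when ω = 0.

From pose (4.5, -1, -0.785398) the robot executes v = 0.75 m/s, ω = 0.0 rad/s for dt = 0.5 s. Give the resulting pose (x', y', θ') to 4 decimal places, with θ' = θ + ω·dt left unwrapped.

(4.7652, -1.2652, -0.7854)

θ' = -0.7854 + 0.0·0.5 = -0.7854
ω = 0 → straight: x' = 4.5 + 0.75·cos(-0.7854)·0.5 = 4.7652
y' = -1 + 0.75·sin(-0.7854)·0.5 = -1.2652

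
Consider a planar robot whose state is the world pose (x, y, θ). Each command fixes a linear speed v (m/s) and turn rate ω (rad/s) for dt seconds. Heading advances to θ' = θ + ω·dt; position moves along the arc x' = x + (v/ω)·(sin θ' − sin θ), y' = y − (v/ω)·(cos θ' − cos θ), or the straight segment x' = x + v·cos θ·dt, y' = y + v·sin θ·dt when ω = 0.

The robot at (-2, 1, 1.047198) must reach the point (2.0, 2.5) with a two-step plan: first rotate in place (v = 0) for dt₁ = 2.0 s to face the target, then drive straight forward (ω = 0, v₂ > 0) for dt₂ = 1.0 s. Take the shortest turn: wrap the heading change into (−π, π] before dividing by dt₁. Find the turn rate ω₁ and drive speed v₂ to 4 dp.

heading to target = atan2(2.5−1, 2−-2) = 0.3588
Δθ = wrap(0.3588 − 1.0472) = -0.6884; ω₁ = Δθ/dt₁ = -0.3442
distance = √((2−-2)² + (2.5−1)²) = 4.2720; v₂ = distance/dt₂ = 4.2720

ω₁ = -0.3442, v₂ = 4.2720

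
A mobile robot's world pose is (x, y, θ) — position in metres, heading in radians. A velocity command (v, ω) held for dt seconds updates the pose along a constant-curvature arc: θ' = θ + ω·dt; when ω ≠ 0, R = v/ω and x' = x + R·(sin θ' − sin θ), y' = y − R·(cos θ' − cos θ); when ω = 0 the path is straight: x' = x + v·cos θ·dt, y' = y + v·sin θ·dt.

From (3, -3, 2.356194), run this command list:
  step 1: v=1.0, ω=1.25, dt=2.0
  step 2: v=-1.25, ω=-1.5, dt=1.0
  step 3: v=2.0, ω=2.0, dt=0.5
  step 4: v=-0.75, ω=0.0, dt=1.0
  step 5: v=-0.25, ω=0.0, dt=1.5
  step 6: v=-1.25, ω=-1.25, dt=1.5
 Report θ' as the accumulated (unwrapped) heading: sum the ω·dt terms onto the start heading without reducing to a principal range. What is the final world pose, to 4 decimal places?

(3.5085, -1.8796, 2.4812)

step 1: θ'=4.8562 (R=0.8000) → pose (1.6426, -3.6803, 4.8562)
step 2: θ'=3.3562 (R=0.8333) → pose (2.2898, -2.7467, 3.3562)
step 3: θ'=4.3562 (R=1.0000) → pose (1.5656, -3.3750, 4.3562)
step 4: θ'=4.3562 (straight) → pose (1.8271, -2.6721, 4.3562)
step 5: θ'=4.3562 (straight) → pose (1.9579, -2.3207, 4.3562)
step 6: θ'=2.4812 (R=1.0000) → pose (3.5085, -1.8796, 2.4812)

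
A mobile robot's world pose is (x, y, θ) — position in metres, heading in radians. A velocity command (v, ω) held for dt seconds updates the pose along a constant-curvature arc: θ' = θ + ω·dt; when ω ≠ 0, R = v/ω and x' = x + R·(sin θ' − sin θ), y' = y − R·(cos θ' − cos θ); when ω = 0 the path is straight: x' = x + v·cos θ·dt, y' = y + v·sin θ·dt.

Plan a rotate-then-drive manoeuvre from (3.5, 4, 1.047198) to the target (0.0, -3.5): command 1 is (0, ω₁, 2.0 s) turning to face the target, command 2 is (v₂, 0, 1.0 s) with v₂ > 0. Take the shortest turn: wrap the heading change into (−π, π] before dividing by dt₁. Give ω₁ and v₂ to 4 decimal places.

heading to target = atan2(-3.5−4, 0−3.5) = -2.0074
Δθ = wrap(-2.0074 − 1.0472) = -3.0546; ω₁ = Δθ/dt₁ = -1.5273
distance = √((0−3.5)² + (-3.5−4)²) = 8.2765; v₂ = distance/dt₂ = 8.2765

ω₁ = -1.5273, v₂ = 8.2765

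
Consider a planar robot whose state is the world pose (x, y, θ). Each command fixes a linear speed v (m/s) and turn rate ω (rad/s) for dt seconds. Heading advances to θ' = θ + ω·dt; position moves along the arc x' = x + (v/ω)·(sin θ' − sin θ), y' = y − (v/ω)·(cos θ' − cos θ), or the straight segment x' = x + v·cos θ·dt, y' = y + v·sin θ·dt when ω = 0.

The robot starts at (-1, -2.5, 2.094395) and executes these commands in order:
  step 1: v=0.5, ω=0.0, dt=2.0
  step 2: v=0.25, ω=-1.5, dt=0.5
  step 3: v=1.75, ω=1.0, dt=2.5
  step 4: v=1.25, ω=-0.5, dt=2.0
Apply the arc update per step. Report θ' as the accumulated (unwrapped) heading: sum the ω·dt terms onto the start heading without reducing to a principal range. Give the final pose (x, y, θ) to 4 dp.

(-6.7025, -0.2679, 2.8444)

step 1: θ'=2.0944 (straight) → pose (-1.5000, -1.6340, 2.0944)
step 2: θ'=1.3444 (R=-0.1667) → pose (-1.5181, -1.5132, 1.3444)
step 3: θ'=3.8444 (R=1.7500) → pose (-4.3545, 0.2149, 3.8444)
step 4: θ'=2.8444 (R=-2.5000) → pose (-6.7025, -0.2679, 2.8444)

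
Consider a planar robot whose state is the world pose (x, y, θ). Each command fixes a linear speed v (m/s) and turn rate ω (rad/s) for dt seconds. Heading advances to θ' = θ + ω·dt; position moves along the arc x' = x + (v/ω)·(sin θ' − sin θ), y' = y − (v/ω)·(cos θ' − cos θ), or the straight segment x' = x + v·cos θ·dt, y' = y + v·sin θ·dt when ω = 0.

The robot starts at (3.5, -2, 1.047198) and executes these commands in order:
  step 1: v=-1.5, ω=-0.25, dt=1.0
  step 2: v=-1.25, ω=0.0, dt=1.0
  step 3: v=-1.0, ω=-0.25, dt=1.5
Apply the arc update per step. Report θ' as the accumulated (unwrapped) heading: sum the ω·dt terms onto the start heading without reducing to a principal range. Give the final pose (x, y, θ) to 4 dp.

(0.5003, -4.9404, 0.4222)

step 1: θ'=0.7972 (R=6.0000) → pose (2.5963, -3.1923, 0.7972)
step 2: θ'=0.7972 (straight) → pose (1.7229, -4.0865, 0.7972)
step 3: θ'=0.4222 (R=4.0000) → pose (0.5003, -4.9404, 0.4222)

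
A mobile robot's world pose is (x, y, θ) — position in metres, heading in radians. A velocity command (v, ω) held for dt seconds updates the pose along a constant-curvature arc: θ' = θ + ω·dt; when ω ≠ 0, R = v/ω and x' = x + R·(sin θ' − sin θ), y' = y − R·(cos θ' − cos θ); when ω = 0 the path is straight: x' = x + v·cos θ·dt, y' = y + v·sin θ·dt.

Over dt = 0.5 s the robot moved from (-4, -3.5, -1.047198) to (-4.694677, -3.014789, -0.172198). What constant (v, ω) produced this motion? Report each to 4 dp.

Δθ = -0.172198 − -1.047198 = 0.875000
ω = Δθ/dt = 0.875000/0.5 = 1.7500
R = Δx/(sin θ' − sin θ) = -1.0000
v = R·ω = -1.0000·1.7500 = -1.7500

v = -1.7500, ω = 1.7500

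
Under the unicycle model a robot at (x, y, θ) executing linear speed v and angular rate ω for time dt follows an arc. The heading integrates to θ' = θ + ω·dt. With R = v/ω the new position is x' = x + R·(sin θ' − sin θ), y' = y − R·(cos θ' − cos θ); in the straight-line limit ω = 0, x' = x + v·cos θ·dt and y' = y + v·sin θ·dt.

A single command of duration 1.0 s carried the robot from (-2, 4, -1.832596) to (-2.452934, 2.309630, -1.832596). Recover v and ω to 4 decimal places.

Δθ = -1.832596 − -1.832596 = 0.000000
ω = Δθ/dt = 0.000000/1.0 = 0.0000
ω = 0 → v = (Δx·cos θ + Δy·sin θ)/dt = 1.7500

v = 1.7500, ω = 0.0000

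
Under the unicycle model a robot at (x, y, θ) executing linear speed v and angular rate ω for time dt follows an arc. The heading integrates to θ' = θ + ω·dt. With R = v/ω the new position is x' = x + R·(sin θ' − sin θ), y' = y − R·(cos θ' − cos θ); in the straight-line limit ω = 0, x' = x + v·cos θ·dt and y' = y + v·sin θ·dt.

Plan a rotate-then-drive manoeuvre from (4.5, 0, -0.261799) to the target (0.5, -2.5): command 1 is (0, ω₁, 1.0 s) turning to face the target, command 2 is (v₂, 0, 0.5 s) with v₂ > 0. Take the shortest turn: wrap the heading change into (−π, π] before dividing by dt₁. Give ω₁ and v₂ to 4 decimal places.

heading to target = atan2(-2.5−0, 0.5−4.5) = -2.5830
Δθ = wrap(-2.5830 − -0.2618) = -2.3212; ω₁ = Δθ/dt₁ = -2.3212
distance = √((0.5−4.5)² + (-2.5−0)²) = 4.7170; v₂ = distance/dt₂ = 9.4340

ω₁ = -2.3212, v₂ = 9.4340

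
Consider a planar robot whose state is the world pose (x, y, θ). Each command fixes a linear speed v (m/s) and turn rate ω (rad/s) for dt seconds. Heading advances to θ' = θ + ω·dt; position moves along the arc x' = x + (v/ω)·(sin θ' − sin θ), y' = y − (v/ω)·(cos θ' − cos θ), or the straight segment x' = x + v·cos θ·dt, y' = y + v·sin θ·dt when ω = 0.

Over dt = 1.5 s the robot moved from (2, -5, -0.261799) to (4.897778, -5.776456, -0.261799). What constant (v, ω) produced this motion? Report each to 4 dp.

v = 2.0000, ω = 0.0000

Δθ = -0.261799 − -0.261799 = 0.000000
ω = Δθ/dt = 0.000000/1.5 = 0.0000
ω = 0 → v = (Δx·cos θ + Δy·sin θ)/dt = 2.0000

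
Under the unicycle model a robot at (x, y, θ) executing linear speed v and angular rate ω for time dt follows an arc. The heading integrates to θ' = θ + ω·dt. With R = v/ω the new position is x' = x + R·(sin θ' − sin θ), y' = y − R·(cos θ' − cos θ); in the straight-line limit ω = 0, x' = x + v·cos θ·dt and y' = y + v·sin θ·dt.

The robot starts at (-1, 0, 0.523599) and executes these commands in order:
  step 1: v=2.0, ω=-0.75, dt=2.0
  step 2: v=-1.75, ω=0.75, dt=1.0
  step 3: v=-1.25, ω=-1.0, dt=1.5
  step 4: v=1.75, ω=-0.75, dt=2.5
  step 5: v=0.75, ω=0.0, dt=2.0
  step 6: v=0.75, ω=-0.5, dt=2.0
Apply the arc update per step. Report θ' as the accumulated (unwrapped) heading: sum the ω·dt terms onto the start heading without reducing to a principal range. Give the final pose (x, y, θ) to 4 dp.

step 1: θ'=-0.9764 (R=-2.6667) → pose (2.5426, -0.8160, -0.9764)
step 2: θ'=-0.2264 (R=-2.3333) → pose (1.1333, 0.1511, -0.2264)
step 3: θ'=-1.7264 (R=1.2500) → pose (0.1790, 1.5629, -1.7264)
step 4: θ'=-3.6014 (R=-2.3333) → pose (-3.1617, -0.1665, -3.6014)
step 5: θ'=-3.6014 (straight) → pose (-4.5059, 0.4992, -3.6014)
step 6: θ'=-4.6014 (R=-1.5000) → pose (-5.3310, 1.6772, -4.6014)

(-5.3310, 1.6772, -4.6014)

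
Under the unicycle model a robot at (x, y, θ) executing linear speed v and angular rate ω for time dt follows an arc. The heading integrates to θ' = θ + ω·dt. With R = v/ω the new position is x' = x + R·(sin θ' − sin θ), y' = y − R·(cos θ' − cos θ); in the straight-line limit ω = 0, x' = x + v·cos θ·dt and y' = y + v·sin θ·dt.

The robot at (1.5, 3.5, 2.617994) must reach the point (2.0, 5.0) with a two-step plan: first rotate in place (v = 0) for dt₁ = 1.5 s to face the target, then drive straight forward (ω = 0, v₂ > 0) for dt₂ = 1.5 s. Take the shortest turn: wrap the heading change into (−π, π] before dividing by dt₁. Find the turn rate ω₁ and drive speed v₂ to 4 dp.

ω₁ = -0.9126, v₂ = 1.0541

heading to target = atan2(5−3.5, 2−1.5) = 1.2490
Δθ = wrap(1.2490 − 2.6180) = -1.3689; ω₁ = Δθ/dt₁ = -0.9126
distance = √((2−1.5)² + (5−3.5)²) = 1.5811; v₂ = distance/dt₂ = 1.0541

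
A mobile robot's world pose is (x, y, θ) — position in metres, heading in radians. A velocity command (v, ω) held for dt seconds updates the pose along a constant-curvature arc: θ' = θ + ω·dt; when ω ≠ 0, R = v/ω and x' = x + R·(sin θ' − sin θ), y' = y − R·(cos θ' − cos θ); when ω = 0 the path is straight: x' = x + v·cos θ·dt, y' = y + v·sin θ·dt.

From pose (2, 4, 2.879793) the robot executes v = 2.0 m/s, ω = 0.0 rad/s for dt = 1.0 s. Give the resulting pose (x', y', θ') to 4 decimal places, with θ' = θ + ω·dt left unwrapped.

(0.0681, 4.5176, 2.8798)

θ' = 2.8798 + 0.0·1.0 = 2.8798
ω = 0 → straight: x' = 2 + 2.0·cos(2.8798)·1.0 = 0.0681
y' = 4 + 2.0·sin(2.8798)·1.0 = 4.5176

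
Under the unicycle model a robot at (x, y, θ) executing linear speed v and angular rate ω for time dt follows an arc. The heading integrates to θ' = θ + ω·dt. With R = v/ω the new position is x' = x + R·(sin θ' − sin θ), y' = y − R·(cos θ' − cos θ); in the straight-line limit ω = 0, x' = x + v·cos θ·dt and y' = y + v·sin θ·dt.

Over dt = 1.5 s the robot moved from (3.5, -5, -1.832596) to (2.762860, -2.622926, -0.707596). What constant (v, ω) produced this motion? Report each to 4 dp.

Δθ = -0.707596 − -1.832596 = 1.125000
ω = Δθ/dt = 1.125000/1.5 = 0.7500
R = −Δy/(cos θ' − cos θ) = -2.3333
v = R·ω = -2.3333·0.7500 = -1.7500

v = -1.7500, ω = 0.7500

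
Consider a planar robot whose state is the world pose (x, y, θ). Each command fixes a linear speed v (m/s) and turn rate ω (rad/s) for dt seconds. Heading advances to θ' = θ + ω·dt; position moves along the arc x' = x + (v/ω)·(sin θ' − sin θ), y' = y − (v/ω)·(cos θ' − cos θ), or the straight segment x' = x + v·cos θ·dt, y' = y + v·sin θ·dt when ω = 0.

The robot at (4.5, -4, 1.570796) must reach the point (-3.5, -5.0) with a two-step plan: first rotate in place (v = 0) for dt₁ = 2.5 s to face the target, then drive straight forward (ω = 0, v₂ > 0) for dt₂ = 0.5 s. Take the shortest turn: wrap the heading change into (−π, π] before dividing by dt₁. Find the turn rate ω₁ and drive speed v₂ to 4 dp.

ω₁ = 0.6781, v₂ = 16.1245

heading to target = atan2(-5−-4, -3.5−4.5) = -3.0172
Δθ = wrap(-3.0172 − 1.5708) = 1.6952; ω₁ = Δθ/dt₁ = 0.6781
distance = √((-3.5−4.5)² + (-5−-4)²) = 8.0623; v₂ = distance/dt₂ = 16.1245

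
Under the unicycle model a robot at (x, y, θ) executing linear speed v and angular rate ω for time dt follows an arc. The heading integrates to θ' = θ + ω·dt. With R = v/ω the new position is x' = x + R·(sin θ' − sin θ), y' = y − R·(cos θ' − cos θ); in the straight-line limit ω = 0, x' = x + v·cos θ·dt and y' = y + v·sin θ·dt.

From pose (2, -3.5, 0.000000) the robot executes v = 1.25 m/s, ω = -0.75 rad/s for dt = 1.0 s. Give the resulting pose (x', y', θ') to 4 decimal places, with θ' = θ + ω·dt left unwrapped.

θ' = 0.0000 + -0.75·1.0 = -0.7500
R = v/ω = 1.25/-0.75 = -1.6667
x' = 2 + -1.6667·(sin -0.7500 − sin 0.0000) = 3.1361
y' = -3.5 − -1.6667·(cos -0.7500 − cos 0.0000) = -3.9472

(3.1361, -3.9472, -0.7500)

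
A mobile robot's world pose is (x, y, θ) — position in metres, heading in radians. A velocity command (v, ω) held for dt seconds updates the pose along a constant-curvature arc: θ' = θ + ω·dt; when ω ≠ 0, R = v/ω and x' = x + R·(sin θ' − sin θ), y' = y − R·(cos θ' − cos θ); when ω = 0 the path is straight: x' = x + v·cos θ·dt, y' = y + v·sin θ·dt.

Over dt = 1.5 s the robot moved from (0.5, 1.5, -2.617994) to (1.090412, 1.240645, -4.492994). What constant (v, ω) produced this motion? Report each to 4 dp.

v = -0.5000, ω = -1.2500

Δθ = -4.492994 − -2.617994 = -1.875000
ω = Δθ/dt = -1.875000/1.5 = -1.2500
R = Δx/(sin θ' − sin θ) = 0.4000
v = R·ω = 0.4000·-1.2500 = -0.5000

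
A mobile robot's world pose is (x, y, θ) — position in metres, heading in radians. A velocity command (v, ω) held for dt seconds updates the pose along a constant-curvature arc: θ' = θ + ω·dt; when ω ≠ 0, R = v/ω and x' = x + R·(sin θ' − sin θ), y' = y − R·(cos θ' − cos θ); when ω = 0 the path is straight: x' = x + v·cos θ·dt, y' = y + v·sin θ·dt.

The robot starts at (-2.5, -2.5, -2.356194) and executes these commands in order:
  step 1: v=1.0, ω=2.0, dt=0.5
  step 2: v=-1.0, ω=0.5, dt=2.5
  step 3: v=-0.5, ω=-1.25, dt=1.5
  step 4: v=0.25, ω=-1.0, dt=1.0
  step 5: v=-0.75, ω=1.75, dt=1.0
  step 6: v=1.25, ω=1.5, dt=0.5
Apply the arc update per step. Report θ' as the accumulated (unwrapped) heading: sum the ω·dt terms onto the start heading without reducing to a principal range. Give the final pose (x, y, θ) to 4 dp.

(-4.1551, -0.8822, -0.4812)

step 1: θ'=-1.3562 (R=0.5000) → pose (-2.6350, -2.9600, -1.3562)
step 2: θ'=-0.1062 (R=-2.0000) → pose (-4.3771, -1.3972, -0.1062)
step 3: θ'=-1.9812 (R=0.4000) → pose (-4.7015, -0.8399, -1.9812)
step 4: θ'=-2.9812 (R=-0.2500) → pose (-4.8908, -0.9869, -2.9812)
step 5: θ'=-1.2312 (R=-0.4286) → pose (-4.5552, -0.4211, -1.2312)
step 6: θ'=-0.4812 (R=0.8333) → pose (-4.1551, -0.8822, -0.4812)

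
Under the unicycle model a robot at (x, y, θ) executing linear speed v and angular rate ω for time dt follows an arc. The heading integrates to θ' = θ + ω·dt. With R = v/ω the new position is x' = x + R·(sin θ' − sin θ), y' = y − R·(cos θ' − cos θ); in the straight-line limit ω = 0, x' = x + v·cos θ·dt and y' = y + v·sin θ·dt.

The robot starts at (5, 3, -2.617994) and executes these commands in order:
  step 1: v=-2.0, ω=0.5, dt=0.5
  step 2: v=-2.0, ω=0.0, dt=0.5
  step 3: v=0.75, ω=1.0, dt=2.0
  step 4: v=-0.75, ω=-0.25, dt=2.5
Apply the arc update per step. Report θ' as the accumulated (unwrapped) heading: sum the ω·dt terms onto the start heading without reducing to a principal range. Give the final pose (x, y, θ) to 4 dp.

step 1: θ'=-2.3680 (R=-4.0000) → pose (5.7949, 3.6025, -2.3680)
step 2: θ'=-2.3680 (straight) → pose (6.5103, 4.3012, -2.3680)
step 3: θ'=-0.3680 (R=0.7500) → pose (6.7645, 3.0649, -0.3680)
step 4: θ'=-0.9930 (R=3.0000) → pose (5.3307, 4.2255, -0.9930)

(5.3307, 4.2255, -0.9930)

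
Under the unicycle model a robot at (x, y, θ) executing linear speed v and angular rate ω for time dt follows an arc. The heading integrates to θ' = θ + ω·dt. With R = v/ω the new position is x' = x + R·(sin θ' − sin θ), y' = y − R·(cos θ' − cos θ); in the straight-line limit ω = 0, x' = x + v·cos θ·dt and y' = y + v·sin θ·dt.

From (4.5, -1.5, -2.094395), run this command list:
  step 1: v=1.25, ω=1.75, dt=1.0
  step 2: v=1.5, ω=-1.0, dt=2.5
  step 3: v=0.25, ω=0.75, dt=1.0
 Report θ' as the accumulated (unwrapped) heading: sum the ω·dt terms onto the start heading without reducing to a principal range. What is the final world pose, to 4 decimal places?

step 1: θ'=-0.3444 (R=0.7143) → pose (4.8774, -2.5295, -0.3444)
step 2: θ'=-2.8444 (R=-1.5000) → pose (4.8102, -5.3756, -2.8444)
step 3: θ'=-2.0944 (R=0.3333) → pose (4.6192, -5.5277, -2.0944)

(4.6192, -5.5277, -2.0944)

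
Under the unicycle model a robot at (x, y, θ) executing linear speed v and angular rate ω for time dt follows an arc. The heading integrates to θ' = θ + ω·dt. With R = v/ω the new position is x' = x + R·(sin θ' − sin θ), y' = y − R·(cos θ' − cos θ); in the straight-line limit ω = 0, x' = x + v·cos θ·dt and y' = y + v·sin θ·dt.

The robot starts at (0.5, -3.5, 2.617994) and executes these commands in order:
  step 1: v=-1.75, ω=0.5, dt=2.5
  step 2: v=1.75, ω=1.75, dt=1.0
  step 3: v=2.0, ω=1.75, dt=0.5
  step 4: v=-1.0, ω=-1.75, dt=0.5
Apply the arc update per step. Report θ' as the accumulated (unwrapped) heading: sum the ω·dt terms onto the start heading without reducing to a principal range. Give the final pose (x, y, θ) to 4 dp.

step 1: θ'=3.8680 (R=-3.5000) → pose (4.5746, -3.0854, 3.8680)
step 2: θ'=5.6180 (R=1.0000) → pose (4.6216, -4.6198, 5.6180)
step 3: θ'=6.4930 (R=1.1429) → pose (5.5650, -4.8384, 6.4930)
step 4: θ'=5.6180 (R=0.5714) → pose (5.0933, -4.7291, 5.6180)

(5.0933, -4.7291, 5.6180)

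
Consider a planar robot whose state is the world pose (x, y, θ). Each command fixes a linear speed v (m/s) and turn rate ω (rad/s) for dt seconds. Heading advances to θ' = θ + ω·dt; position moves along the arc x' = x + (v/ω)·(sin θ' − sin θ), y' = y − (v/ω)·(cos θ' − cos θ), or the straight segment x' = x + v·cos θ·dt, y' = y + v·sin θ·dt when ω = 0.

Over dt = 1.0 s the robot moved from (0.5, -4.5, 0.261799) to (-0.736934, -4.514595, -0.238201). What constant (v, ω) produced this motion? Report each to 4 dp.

v = -1.2500, ω = -0.5000

Δθ = -0.238201 − 0.261799 = -0.500000
ω = Δθ/dt = -0.500000/1.0 = -0.5000
R = Δx/(sin θ' − sin θ) = 2.5000
v = R·ω = 2.5000·-0.5000 = -1.2500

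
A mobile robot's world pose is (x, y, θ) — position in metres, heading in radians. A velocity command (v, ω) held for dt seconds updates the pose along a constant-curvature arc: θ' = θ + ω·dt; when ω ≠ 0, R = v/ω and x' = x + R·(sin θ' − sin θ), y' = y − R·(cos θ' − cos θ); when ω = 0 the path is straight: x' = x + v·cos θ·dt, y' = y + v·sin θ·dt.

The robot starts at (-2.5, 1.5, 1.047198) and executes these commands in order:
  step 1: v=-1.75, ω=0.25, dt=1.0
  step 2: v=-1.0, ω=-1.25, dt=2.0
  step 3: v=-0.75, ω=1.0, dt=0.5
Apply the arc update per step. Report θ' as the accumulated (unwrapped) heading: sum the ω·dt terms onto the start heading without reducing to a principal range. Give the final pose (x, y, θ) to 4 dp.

(-4.9092, 0.1222, -0.7028)

step 1: θ'=1.2972 (R=-7.0000) → pose (-3.1775, -0.1086, 1.2972)
step 2: θ'=-1.2028 (R=0.8000) → pose (-4.6941, -0.1803, -1.2028)
step 3: θ'=-0.7028 (R=-0.7500) → pose (-4.9092, 0.1222, -0.7028)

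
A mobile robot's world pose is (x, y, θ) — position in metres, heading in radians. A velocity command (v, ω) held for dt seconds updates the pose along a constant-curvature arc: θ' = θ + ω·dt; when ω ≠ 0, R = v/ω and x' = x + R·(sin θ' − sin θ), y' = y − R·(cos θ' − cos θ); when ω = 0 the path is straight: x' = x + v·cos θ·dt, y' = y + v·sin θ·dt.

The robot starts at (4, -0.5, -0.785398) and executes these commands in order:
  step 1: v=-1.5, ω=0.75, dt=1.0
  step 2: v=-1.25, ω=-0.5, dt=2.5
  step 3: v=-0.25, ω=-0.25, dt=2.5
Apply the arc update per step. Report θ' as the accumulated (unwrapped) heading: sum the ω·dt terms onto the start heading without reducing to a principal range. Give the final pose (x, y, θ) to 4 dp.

(0.3628, 2.4938, -1.9104)

step 1: θ'=-0.0354 (R=-2.0000) → pose (2.6566, 0.0845, -0.0354)
step 2: θ'=-1.2854 (R=2.5000) → pose (0.3462, 1.8791, -1.2854)
step 3: θ'=-1.9104 (R=1.0000) → pose (0.3628, 2.4938, -1.9104)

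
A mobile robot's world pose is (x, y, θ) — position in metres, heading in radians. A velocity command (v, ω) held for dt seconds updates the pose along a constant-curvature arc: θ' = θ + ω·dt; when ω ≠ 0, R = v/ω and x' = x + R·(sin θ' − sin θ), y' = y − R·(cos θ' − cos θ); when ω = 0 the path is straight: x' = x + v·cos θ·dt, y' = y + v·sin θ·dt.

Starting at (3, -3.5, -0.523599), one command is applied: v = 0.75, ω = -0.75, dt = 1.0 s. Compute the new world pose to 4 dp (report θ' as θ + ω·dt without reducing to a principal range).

θ' = -0.5236 + -0.75·1.0 = -1.2736
R = v/ω = 0.75/-0.75 = -1.0000
x' = 3 + -1.0000·(sin -1.2736 − sin -0.5236) = 3.4562
y' = -3.5 − -1.0000·(cos -1.2736 − cos -0.5236) = -4.0732

(3.4562, -4.0732, -1.2736)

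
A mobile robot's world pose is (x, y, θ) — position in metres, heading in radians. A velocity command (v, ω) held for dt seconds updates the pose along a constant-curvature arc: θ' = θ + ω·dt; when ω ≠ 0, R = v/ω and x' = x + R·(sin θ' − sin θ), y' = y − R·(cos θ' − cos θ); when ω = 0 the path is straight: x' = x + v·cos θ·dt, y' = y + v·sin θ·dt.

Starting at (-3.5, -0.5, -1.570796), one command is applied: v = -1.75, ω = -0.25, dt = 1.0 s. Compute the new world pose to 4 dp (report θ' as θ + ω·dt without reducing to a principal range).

(-3.2824, 1.2318, -1.8208)

θ' = -1.5708 + -0.25·1.0 = -1.8208
R = v/ω = -1.75/-0.25 = 7.0000
x' = -3.5 + 7.0000·(sin -1.8208 − sin -1.5708) = -3.2824
y' = -0.5 − 7.0000·(cos -1.8208 − cos -1.5708) = 1.2318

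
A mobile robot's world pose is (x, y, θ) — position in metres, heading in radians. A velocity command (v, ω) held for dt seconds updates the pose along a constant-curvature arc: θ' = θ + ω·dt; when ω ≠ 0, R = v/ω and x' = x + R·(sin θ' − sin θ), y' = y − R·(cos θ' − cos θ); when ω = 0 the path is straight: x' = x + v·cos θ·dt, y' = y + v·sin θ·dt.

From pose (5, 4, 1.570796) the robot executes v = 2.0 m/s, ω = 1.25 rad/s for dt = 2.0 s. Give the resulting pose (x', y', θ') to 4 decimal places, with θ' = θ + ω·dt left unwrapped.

(2.1182, 4.9576, 4.0708)

θ' = 1.5708 + 1.25·2.0 = 4.0708
R = v/ω = 2.0/1.25 = 1.6000
x' = 5 + 1.6000·(sin 4.0708 − sin 1.5708) = 2.1182
y' = 4 − 1.6000·(cos 4.0708 − cos 1.5708) = 4.9576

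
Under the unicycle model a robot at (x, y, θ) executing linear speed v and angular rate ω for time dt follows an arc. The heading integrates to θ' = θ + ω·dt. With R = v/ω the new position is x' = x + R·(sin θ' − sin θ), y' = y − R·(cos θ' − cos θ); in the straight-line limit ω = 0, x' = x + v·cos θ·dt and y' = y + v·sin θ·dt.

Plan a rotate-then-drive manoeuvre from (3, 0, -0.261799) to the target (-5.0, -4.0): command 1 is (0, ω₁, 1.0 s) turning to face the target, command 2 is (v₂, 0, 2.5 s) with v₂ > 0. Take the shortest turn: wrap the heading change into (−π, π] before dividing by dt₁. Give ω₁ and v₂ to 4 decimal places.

heading to target = atan2(-4−0, -5−3) = -2.6779
Δθ = wrap(-2.6779 − -0.2618) = -2.4161; ω₁ = Δθ/dt₁ = -2.4161
distance = √((-5−3)² + (-4−0)²) = 8.9443; v₂ = distance/dt₂ = 3.5777

ω₁ = -2.4161, v₂ = 3.5777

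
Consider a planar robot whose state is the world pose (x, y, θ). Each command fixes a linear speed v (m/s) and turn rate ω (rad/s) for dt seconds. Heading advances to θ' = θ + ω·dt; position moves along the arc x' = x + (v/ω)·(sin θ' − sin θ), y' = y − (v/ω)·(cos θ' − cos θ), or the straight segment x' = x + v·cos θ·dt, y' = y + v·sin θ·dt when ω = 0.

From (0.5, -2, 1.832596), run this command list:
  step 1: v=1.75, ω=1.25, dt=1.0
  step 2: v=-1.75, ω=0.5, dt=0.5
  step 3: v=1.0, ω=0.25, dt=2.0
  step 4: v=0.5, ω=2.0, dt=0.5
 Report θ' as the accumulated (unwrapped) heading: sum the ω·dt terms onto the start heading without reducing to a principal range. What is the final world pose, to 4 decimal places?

step 1: θ'=3.0826 (R=1.4000) → pose (-0.7697, -0.9648, 3.0826)
step 2: θ'=3.3326 (R=-3.5000) → pose (0.1011, -0.9072, 3.3326)
step 3: θ'=3.8326 (R=4.0000) → pose (-1.6888, -1.7521, 3.8326)
step 4: θ'=4.8326 (R=0.2500) → pose (-1.7777, -1.9747, 4.8326)

(-1.7777, -1.9747, 4.8326)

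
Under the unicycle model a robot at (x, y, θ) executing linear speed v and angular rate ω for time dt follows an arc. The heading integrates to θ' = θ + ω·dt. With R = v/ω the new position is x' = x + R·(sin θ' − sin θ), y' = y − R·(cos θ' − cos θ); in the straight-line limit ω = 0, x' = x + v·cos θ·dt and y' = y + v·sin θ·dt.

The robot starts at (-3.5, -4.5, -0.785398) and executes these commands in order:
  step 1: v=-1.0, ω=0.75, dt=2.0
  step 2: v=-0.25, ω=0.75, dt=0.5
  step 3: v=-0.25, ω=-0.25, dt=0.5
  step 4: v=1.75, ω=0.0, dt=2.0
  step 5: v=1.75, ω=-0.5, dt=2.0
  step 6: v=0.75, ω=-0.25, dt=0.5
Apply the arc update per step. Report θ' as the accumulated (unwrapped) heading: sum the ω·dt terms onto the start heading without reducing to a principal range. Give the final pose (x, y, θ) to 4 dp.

(-0.0909, -0.2966, -0.1604)

step 1: θ'=0.7146 (R=-1.3333) → pose (-5.3166, -4.4357, 0.7146)
step 2: θ'=1.0896 (R=-0.3333) → pose (-5.3936, -4.5332, 1.0896)
step 3: θ'=0.9646 (R=1.0000) → pose (-5.4582, -4.6401, 0.9646)
step 4: θ'=0.9646 (straight) → pose (-3.4641, -1.7637, 0.9646)
step 5: θ'=-0.0354 (R=-3.5000) → pose (-0.4639, -0.2600, -0.0354)
step 6: θ'=-0.1604 (R=-3.0000) → pose (-0.0909, -0.2966, -0.1604)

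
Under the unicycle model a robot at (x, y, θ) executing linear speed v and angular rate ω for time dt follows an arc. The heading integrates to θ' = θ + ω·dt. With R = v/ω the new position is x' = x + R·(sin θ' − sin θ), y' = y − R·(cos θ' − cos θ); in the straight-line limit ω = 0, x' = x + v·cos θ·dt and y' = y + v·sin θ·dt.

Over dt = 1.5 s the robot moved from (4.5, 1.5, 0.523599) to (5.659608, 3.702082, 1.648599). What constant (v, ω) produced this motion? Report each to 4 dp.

Δθ = 1.648599 − 0.523599 = 1.125000
ω = Δθ/dt = 1.125000/1.5 = 0.7500
R = −Δy/(cos θ' − cos θ) = 2.3333
v = R·ω = 2.3333·0.7500 = 1.7500

v = 1.7500, ω = 0.7500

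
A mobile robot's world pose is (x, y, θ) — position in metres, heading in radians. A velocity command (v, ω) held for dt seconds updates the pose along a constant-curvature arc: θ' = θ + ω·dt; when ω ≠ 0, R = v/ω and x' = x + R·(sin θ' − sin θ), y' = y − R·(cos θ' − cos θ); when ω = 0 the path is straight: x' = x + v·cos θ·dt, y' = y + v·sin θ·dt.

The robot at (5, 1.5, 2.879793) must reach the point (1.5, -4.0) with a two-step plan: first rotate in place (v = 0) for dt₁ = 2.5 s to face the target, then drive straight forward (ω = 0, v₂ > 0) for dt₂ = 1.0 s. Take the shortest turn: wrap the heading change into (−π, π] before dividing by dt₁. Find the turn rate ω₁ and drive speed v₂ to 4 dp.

ω₁ = 0.5063, v₂ = 6.5192

heading to target = atan2(-4−1.5, 1.5−5) = -2.1375
Δθ = wrap(-2.1375 − 2.8798) = 1.2659; ω₁ = Δθ/dt₁ = 0.5063
distance = √((1.5−5)² + (-4−1.5)²) = 6.5192; v₂ = distance/dt₂ = 6.5192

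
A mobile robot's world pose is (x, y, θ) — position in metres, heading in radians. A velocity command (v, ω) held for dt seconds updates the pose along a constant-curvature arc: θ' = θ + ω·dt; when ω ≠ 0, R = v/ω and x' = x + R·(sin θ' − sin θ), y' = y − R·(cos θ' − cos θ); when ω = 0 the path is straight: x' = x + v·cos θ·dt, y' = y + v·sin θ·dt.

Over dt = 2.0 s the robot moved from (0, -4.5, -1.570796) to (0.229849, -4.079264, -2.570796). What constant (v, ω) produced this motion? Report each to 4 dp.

v = -0.2500, ω = -0.5000

Δθ = -2.570796 − -1.570796 = -1.000000
ω = Δθ/dt = -1.000000/2.0 = -0.5000
R = −Δy/(cos θ' − cos θ) = 0.5000
v = R·ω = 0.5000·-0.5000 = -0.2500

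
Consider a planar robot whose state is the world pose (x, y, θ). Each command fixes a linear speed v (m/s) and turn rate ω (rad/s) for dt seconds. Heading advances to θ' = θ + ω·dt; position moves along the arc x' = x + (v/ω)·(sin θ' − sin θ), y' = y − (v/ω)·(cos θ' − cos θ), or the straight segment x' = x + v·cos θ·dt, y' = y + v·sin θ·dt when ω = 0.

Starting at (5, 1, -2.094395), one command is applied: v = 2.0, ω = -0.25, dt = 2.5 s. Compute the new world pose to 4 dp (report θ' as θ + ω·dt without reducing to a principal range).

(1.3499, -2.2975, -2.7194)

θ' = -2.0944 + -0.25·2.5 = -2.7194
R = v/ω = 2.0/-0.25 = -8.0000
x' = 5 + -8.0000·(sin -2.7194 − sin -2.0944) = 1.3499
y' = 1 − -8.0000·(cos -2.7194 − cos -2.0944) = -2.2975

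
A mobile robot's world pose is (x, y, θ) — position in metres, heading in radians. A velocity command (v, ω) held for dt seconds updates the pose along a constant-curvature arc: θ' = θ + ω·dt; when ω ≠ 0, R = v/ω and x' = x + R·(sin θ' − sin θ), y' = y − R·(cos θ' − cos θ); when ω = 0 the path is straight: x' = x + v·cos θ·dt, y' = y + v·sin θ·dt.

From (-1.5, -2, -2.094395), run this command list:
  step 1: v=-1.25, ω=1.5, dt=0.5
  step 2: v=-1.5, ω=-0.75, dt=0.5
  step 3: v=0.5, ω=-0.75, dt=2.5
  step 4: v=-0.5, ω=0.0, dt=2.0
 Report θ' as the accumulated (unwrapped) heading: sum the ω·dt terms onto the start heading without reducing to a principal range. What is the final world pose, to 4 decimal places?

(-1.4904, -1.5895, -3.5944)

step 1: θ'=-1.3444 (R=-0.8333) → pose (-1.4096, -1.3963, -1.3444)
step 2: θ'=-1.7194 (R=2.0000) → pose (-1.4386, -0.6512, -1.7194)
step 3: θ'=-3.5944 (R=-0.6667) → pose (-2.3896, -1.1520, -3.5944)
step 4: θ'=-3.5944 (straight) → pose (-1.4904, -1.5895, -3.5944)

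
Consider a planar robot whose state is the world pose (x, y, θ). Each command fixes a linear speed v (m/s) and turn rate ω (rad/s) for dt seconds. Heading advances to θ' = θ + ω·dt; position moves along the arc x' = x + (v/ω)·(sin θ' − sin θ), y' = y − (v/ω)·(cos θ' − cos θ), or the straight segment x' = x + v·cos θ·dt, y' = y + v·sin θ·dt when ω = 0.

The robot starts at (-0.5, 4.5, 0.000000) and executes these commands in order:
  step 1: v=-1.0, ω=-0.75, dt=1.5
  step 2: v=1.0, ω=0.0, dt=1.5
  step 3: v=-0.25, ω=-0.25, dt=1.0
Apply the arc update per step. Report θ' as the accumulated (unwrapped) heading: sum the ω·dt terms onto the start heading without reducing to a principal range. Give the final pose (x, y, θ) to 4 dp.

step 1: θ'=-1.1250 (R=1.3333) → pose (-1.7030, 5.2584, -1.1250)
step 2: θ'=-1.1250 (straight) → pose (-1.0563, 3.9050, -1.1250)
step 3: θ'=-1.3750 (R=1.0000) → pose (-1.1349, 4.1417, -1.3750)

(-1.1349, 4.1417, -1.3750)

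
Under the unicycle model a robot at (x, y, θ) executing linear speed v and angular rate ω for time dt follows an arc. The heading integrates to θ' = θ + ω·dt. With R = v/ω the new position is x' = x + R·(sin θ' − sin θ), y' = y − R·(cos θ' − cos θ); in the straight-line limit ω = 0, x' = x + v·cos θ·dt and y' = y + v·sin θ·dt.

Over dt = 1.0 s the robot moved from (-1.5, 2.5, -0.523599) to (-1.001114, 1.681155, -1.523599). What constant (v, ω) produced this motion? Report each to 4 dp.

Δθ = -1.523599 − -0.523599 = -1.000000
ω = Δθ/dt = -1.000000/1.0 = -1.0000
R = −Δy/(cos θ' − cos θ) = -1.0000
v = R·ω = -1.0000·-1.0000 = 1.0000

v = 1.0000, ω = -1.0000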